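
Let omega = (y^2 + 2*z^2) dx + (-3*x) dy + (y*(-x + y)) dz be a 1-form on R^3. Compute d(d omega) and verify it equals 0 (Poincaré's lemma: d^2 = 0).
d(d omega) = 0

Step 1: d omega = sum_{i<j} (∂f_j/∂x_i - ∂f_i/∂x_j) dx_i ∧ dx_j:
  coeff of dx ∧ dy: -2*y - 3
  coeff of dx ∧ dz: -y - 4*z
  coeff of dy ∧ dz: -x + 2*y
Step 2: Apply d again to each 2-form coefficient. The only possible 3-form in R^3 is dx ∧ dy ∧ dz, with coefficient
  ∂(coeff of dy∧dz)/∂x - ∂(coeff of dx∧dz)/∂y + ∂(coeff of dx∧dy)/∂z
  = ∂/∂x (-x + 2*y) - ∂/∂y (-y - 4*z) + ∂/∂z (-2*y - 3).
Each of these terms simplifies to sums of mixed partials that cancel in pairs. The result is 0 (by equality of mixed partials for smooth functions — Schwarz / Clairaut).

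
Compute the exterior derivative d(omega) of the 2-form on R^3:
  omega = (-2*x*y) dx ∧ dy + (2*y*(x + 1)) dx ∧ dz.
d(omega) = (-2*x - 2) dx ∧ dy ∧ dz

For a 2-form omega = sum_{i<j} g_{ij} dx_i ∧ dx_j, the exterior derivative is
  d(omega) = sum_{i<j} d(g_{ij}) ∧ dx_i ∧ dx_j = sum_{i<j, k} (∂g_{ij}/∂x_k) dx_k ∧ dx_i ∧ dx_j.
Expand each term, using dx_k ∧ dx_i ∧ dx_j = sgn(permutation) dx_{(a)} ∧ dx_{(b)} ∧ dx_{(c)} with (a < b < c) sorted:
  d(2*y*(x + 1)) includes (∂/∂y)(2*y*(x + 1)) dy = (2*x + 2) dy, which multiplied by dx ∧ dz gives (-2*x - 2) dx ∧ dy ∧ dz
Collecting like 3-forms: d(omega) = (-2*x - 2) dx ∧ dy ∧ dz.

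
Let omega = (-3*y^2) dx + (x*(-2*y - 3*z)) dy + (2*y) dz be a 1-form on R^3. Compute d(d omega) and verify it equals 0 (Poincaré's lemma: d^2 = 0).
d(d omega) = 0

Step 1: d omega = sum_{i<j} (∂f_j/∂x_i - ∂f_i/∂x_j) dx_i ∧ dx_j:
  coeff of dx ∧ dy: 4*y - 3*z
  coeff of dx ∧ dz: 0
  coeff of dy ∧ dz: 3*x + 2
Step 2: Apply d again to each 2-form coefficient. The only possible 3-form in R^3 is dx ∧ dy ∧ dz, with coefficient
  ∂(coeff of dy∧dz)/∂x - ∂(coeff of dx∧dz)/∂y + ∂(coeff of dx∧dy)/∂z
  = ∂/∂x (3*x + 2) - ∂/∂y (0) + ∂/∂z (4*y - 3*z).
Each of these terms simplifies to sums of mixed partials that cancel in pairs. The result is 0 (by equality of mixed partials for smooth functions — Schwarz / Clairaut).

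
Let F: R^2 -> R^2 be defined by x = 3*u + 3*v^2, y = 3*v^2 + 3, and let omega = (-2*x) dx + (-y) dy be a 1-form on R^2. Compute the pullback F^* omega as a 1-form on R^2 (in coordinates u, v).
F^* omega = (-18*u - 18*v^2) du + (18*v*(-2*u - 3*v^2 - 1)) dv

Using F^*(f dg) = (f ∘ F) d(g ∘ F), substitute each coordinate x_i by F_i(u, v) in f_i, and replace dx_i by d F_i = (∂F_i/∂u) du + (∂F_i/∂v) dv.
  For the x component: f_1(F) = -6*u - 6*v^2; d F_1 = (3) du + (6*v) dv
  For the y component: f_2(F) = -3*v^2 - 3; d F_2 = (0) du + (6*v) dv
Combining and collecting du, dv coefficients:
  coeff of du: -18*u - 18*v^2
  coeff of dv: 18*v*(-2*u - 3*v^2 - 1)
F^* omega = (-18*u - 18*v^2) du + (18*v*(-2*u - 3*v^2 - 1)) dv.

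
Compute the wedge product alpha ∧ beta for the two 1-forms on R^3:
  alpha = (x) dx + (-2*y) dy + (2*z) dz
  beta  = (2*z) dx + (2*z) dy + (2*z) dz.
alpha ∧ beta = (2*z*(x + 2*y)) dx ∧ dy + (2*z*(x - 2*z)) dx ∧ dz + (-4*z*(y + z)) dy ∧ dz

Distribute the wedge, using dx_i ∧ dx_j = -dx_j ∧ dx_i and dx_i ∧ dx_i = 0. For each pair (i, j) with i < j, the coefficient of dx_i ∧ dx_j in alpha ∧ beta is (alpha_i * beta_j - alpha_j * beta_i). Collecting: alpha ∧ beta = (2*z*(x + 2*y)) dx ∧ dy + (2*z*(x - 2*z)) dx ∧ dz + (-4*z*(y + z)) dy ∧ dz.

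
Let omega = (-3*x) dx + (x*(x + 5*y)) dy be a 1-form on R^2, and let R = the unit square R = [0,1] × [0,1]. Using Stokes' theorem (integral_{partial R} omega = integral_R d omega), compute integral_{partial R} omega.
integral_(partial R) omega = 7/2

Stokes: integral_partial_R omega = integral_R d omega with d omega = (∂Q/∂x - ∂P/∂y) dx ∧ dy.
  ∂Q/∂x = 2*x + 5*y
  ∂P/∂y = 0
  integrand = ∂Q/∂x - ∂P/∂y = 2*x + 5*y.
Integrating over R: integral_0^1 integral_0^1 (2*x + 5*y) dx dy = 7/2.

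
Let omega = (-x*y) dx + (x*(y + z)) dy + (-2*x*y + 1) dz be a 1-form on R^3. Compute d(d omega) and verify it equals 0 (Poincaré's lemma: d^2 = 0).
d(d omega) = 0

Step 1: d omega = sum_{i<j} (∂f_j/∂x_i - ∂f_i/∂x_j) dx_i ∧ dx_j:
  coeff of dx ∧ dy: x + y + z
  coeff of dx ∧ dz: -2*y
  coeff of dy ∧ dz: -3*x
Step 2: Apply d again to each 2-form coefficient. The only possible 3-form in R^3 is dx ∧ dy ∧ dz, with coefficient
  ∂(coeff of dy∧dz)/∂x - ∂(coeff of dx∧dz)/∂y + ∂(coeff of dx∧dy)/∂z
  = ∂/∂x (-3*x) - ∂/∂y (-2*y) + ∂/∂z (x + y + z).
Each of these terms simplifies to sums of mixed partials that cancel in pairs. The result is 0 (by equality of mixed partials for smooth functions — Schwarz / Clairaut).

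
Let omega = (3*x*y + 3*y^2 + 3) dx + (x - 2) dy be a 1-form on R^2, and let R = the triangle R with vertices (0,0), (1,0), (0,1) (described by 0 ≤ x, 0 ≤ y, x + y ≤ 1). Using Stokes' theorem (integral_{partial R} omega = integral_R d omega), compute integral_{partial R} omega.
integral_(partial R) omega = -1

Stokes: integral_partial_R omega = integral_R d omega with d omega = (∂Q/∂x - ∂P/∂y) dx ∧ dy.
  ∂Q/∂x = 1
  ∂P/∂y = 3*x + 6*y
  integrand = ∂Q/∂x - ∂P/∂y = -3*x - 6*y + 1.
Integrating over R: integral_0^1 integral_0^{1-x} (-3*x - 6*y + 1) dy dx = -1.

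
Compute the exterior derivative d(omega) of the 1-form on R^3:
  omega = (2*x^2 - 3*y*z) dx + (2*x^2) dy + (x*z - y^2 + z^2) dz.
d(omega) = (4*x + 3*z) dx ∧ dy + (3*y + z) dx ∧ dz + (-2*y) dy ∧ dz

For a 1-form omega = sum_i f_i dx_i, the exterior derivative is
  d(omega) = sum_{i < j} (∂f_j/∂x_i - ∂f_i/∂x_j) dx_i ∧ dx_j.
  coefficient of dx ∧ dy: ∂f_2/∂x - ∂f_1/∂y = ∂(2*x^2)/∂x - ∂(2*x^2 - 3*y*z)/∂y = 4*x + 3*z
  coefficient of dx ∧ dz: ∂f_3/∂x - ∂f_1/∂z = ∂(x*z - y^2 + z^2)/∂x - ∂(2*x^2 - 3*y*z)/∂z = 3*y + z
  coefficient of dy ∧ dz: ∂f_3/∂y - ∂f_2/∂z = ∂(x*z - y^2 + z^2)/∂y - ∂(2*x^2)/∂z = -2*y
Assembling: d(omega) = (4*x + 3*z) dx ∧ dy + (3*y + z) dx ∧ dz + (-2*y) dy ∧ dz.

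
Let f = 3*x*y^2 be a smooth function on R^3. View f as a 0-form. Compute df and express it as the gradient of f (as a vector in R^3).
df = (3*y^2) dx + (6*x*y) dy + (0) dz; grad f = (3*y^2, 6*x*y, 0)

For a 0-form f, d f = (∂f/∂x) dx + (∂f/∂y) dy + (∂f/∂z) dz. The components of the vector representation are exactly the entries of grad f in Cartesian coordinates:
  ∂f/∂x = 3*y^2
  ∂f/∂y = 6*x*y
  ∂f/∂z = 0.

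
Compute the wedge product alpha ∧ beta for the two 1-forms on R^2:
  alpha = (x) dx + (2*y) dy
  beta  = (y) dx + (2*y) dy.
alpha ∧ beta = (2*y*(x - y)) dx ∧ dy

Distribute the wedge, using dx_i ∧ dx_j = -dx_j ∧ dx_i and dx_i ∧ dx_i = 0. For each pair (i, j) with i < j, the coefficient of dx_i ∧ dx_j in alpha ∧ beta is (alpha_i * beta_j - alpha_j * beta_i). Collecting: alpha ∧ beta = (2*y*(x - y)) dx ∧ dy.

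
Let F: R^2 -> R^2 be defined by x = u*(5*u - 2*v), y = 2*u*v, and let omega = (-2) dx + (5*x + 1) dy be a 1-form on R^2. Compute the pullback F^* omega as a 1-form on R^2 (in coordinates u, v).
F^* omega = (50*u^2*v - 20*u*v^2 - 20*u + 6*v) du + (2*u*(25*u^2 - 10*u*v + 3)) dv

Using F^*(f dg) = (f ∘ F) d(g ∘ F), substitute each coordinate x_i by F_i(u, v) in f_i, and replace dx_i by d F_i = (∂F_i/∂u) du + (∂F_i/∂v) dv.
  For the x component: f_1(F) = -2; d F_1 = (10*u - 2*v) du + (-2*u) dv
  For the y component: f_2(F) = 25*u^2 - 10*u*v + 1; d F_2 = (2*v) du + (2*u) dv
Combining and collecting du, dv coefficients:
  coeff of du: 50*u^2*v - 20*u*v^2 - 20*u + 6*v
  coeff of dv: 2*u*(25*u^2 - 10*u*v + 3)
F^* omega = (50*u^2*v - 20*u*v^2 - 20*u + 6*v) du + (2*u*(25*u^2 - 10*u*v + 3)) dv.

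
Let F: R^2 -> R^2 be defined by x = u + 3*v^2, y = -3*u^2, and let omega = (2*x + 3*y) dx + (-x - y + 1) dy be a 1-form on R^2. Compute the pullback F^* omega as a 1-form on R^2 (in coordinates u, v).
F^* omega = (-18*u^3 - 3*u^2 + 18*u*v^2 - 4*u + 6*v^2) du + (6*v*(-9*u^2 + 2*u + 6*v^2)) dv

Using F^*(f dg) = (f ∘ F) d(g ∘ F), substitute each coordinate x_i by F_i(u, v) in f_i, and replace dx_i by d F_i = (∂F_i/∂u) du + (∂F_i/∂v) dv.
  For the x component: f_1(F) = -9*u^2 + 2*u + 6*v^2; d F_1 = (1) du + (6*v) dv
  For the y component: f_2(F) = 3*u^2 - u - 3*v^2 + 1; d F_2 = (-6*u) du + (0) dv
Combining and collecting du, dv coefficients:
  coeff of du: -18*u^3 - 3*u^2 + 18*u*v^2 - 4*u + 6*v^2
  coeff of dv: 6*v*(-9*u^2 + 2*u + 6*v^2)
F^* omega = (-18*u^3 - 3*u^2 + 18*u*v^2 - 4*u + 6*v^2) du + (6*v*(-9*u^2 + 2*u + 6*v^2)) dv.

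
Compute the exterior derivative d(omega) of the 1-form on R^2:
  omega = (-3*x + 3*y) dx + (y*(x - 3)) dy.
d(omega) = (y - 3) dx ∧ dy

For a 1-form omega = sum_i f_i dx_i, the exterior derivative is
  d(omega) = sum_{i < j} (∂f_j/∂x_i - ∂f_i/∂x_j) dx_i ∧ dx_j.
  coefficient of dx ∧ dy: ∂f_2/∂x - ∂f_1/∂y = ∂(y*(x - 3))/∂x - ∂(-3*x + 3*y)/∂y = y - 3
Assembling: d(omega) = (y - 3) dx ∧ dy.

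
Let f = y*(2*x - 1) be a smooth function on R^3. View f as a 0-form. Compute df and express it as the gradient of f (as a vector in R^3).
df = (2*y) dx + (2*x - 1) dy + (0) dz; grad f = (2*y, 2*x - 1, 0)

For a 0-form f, d f = (∂f/∂x) dx + (∂f/∂y) dy + (∂f/∂z) dz. The components of the vector representation are exactly the entries of grad f in Cartesian coordinates:
  ∂f/∂x = 2*y
  ∂f/∂y = 2*x - 1
  ∂f/∂z = 0.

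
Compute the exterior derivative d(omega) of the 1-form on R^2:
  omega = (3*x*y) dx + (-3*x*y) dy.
d(omega) = (-3*x - 3*y) dx ∧ dy

For a 1-form omega = sum_i f_i dx_i, the exterior derivative is
  d(omega) = sum_{i < j} (∂f_j/∂x_i - ∂f_i/∂x_j) dx_i ∧ dx_j.
  coefficient of dx ∧ dy: ∂f_2/∂x - ∂f_1/∂y = ∂(-3*x*y)/∂x - ∂(3*x*y)/∂y = -3*x - 3*y
Assembling: d(omega) = (-3*x - 3*y) dx ∧ dy.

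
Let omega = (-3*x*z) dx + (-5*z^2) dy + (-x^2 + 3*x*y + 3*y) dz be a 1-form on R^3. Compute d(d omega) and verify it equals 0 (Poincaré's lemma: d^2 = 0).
d(d omega) = 0

Step 1: d omega = sum_{i<j} (∂f_j/∂x_i - ∂f_i/∂x_j) dx_i ∧ dx_j:
  coeff of dx ∧ dy: 0
  coeff of dx ∧ dz: x + 3*y
  coeff of dy ∧ dz: 3*x + 10*z + 3
Step 2: Apply d again to each 2-form coefficient. The only possible 3-form in R^3 is dx ∧ dy ∧ dz, with coefficient
  ∂(coeff of dy∧dz)/∂x - ∂(coeff of dx∧dz)/∂y + ∂(coeff of dx∧dy)/∂z
  = ∂/∂x (3*x + 10*z + 3) - ∂/∂y (x + 3*y) + ∂/∂z (0).
Each of these terms simplifies to sums of mixed partials that cancel in pairs. The result is 0 (by equality of mixed partials for smooth functions — Schwarz / Clairaut).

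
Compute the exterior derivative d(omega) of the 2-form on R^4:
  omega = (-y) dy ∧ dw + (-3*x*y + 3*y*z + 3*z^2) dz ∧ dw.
d(omega) = (-3*y) dx ∧ dz ∧ dw + (-3*x + 3*z) dy ∧ dz ∧ dw

For a 2-form omega = sum_{i<j} g_{ij} dx_i ∧ dx_j, the exterior derivative is
  d(omega) = sum_{i<j} d(g_{ij}) ∧ dx_i ∧ dx_j = sum_{i<j, k} (∂g_{ij}/∂x_k) dx_k ∧ dx_i ∧ dx_j.
Expand each term, using dx_k ∧ dx_i ∧ dx_j = sgn(permutation) dx_{(a)} ∧ dx_{(b)} ∧ dx_{(c)} with (a < b < c) sorted:
  d(-3*x*y + 3*y*z + 3*z^2) includes (∂/∂x)(-3*x*y + 3*y*z + 3*z^2) dx = (-3*y) dx, which multiplied by dz ∧ dw gives (-3*y) dx ∧ dz ∧ dw
  d(-3*x*y + 3*y*z + 3*z^2) includes (∂/∂y)(-3*x*y + 3*y*z + 3*z^2) dy = (-3*x + 3*z) dy, which multiplied by dz ∧ dw gives (-3*x + 3*z) dy ∧ dz ∧ dw
Collecting like 3-forms: d(omega) = (-3*y) dx ∧ dz ∧ dw + (-3*x + 3*z) dy ∧ dz ∧ dw.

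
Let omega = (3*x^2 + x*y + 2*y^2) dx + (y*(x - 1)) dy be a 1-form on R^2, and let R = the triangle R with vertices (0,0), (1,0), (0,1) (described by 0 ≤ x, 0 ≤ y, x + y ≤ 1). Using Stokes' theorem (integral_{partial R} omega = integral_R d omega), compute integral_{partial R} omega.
integral_(partial R) omega = -2/3

Stokes: integral_partial_R omega = integral_R d omega with d omega = (∂Q/∂x - ∂P/∂y) dx ∧ dy.
  ∂Q/∂x = y
  ∂P/∂y = x + 4*y
  integrand = ∂Q/∂x - ∂P/∂y = -x - 3*y.
Integrating over R: integral_0^1 integral_0^{1-x} (-x - 3*y) dy dx = -2/3.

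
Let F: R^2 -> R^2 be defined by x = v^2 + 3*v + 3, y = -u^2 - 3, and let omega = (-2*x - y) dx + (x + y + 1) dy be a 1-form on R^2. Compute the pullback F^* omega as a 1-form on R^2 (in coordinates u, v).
F^* omega = (2*u*(u^2 - v^2 - 3*v - 1)) du + (2*u^2*v + 3*u^2 - 4*v^3 - 18*v^2 - 24*v - 9) dv

Using F^*(f dg) = (f ∘ F) d(g ∘ F), substitute each coordinate x_i by F_i(u, v) in f_i, and replace dx_i by d F_i = (∂F_i/∂u) du + (∂F_i/∂v) dv.
  For the x component: f_1(F) = u^2 - 2*v^2 - 6*v - 3; d F_1 = (0) du + (2*v + 3) dv
  For the y component: f_2(F) = -u^2 + v^2 + 3*v + 1; d F_2 = (-2*u) du + (0) dv
Combining and collecting du, dv coefficients:
  coeff of du: 2*u*(u^2 - v^2 - 3*v - 1)
  coeff of dv: 2*u^2*v + 3*u^2 - 4*v^3 - 18*v^2 - 24*v - 9
F^* omega = (2*u*(u^2 - v^2 - 3*v - 1)) du + (2*u^2*v + 3*u^2 - 4*v^3 - 18*v^2 - 24*v - 9) dv.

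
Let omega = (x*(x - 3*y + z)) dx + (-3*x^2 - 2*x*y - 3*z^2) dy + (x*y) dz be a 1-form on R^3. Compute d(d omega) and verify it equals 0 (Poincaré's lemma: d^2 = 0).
d(d omega) = 0

Step 1: d omega = sum_{i<j} (∂f_j/∂x_i - ∂f_i/∂x_j) dx_i ∧ dx_j:
  coeff of dx ∧ dy: -3*x - 2*y
  coeff of dx ∧ dz: -x + y
  coeff of dy ∧ dz: x + 6*z
Step 2: Apply d again to each 2-form coefficient. The only possible 3-form in R^3 is dx ∧ dy ∧ dz, with coefficient
  ∂(coeff of dy∧dz)/∂x - ∂(coeff of dx∧dz)/∂y + ∂(coeff of dx∧dy)/∂z
  = ∂/∂x (x + 6*z) - ∂/∂y (-x + y) + ∂/∂z (-3*x - 2*y).
Each of these terms simplifies to sums of mixed partials that cancel in pairs. The result is 0 (by equality of mixed partials for smooth functions — Schwarz / Clairaut).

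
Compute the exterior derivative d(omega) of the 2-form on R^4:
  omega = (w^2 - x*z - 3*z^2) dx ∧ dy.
d(omega) = (-x - 6*z) dx ∧ dy ∧ dz + (2*w) dx ∧ dy ∧ dw

For a 2-form omega = sum_{i<j} g_{ij} dx_i ∧ dx_j, the exterior derivative is
  d(omega) = sum_{i<j} d(g_{ij}) ∧ dx_i ∧ dx_j = sum_{i<j, k} (∂g_{ij}/∂x_k) dx_k ∧ dx_i ∧ dx_j.
Expand each term, using dx_k ∧ dx_i ∧ dx_j = sgn(permutation) dx_{(a)} ∧ dx_{(b)} ∧ dx_{(c)} with (a < b < c) sorted:
  d(w^2 - x*z - 3*z^2) includes (∂/∂z)(w^2 - x*z - 3*z^2) dz = (-x - 6*z) dz, which multiplied by dx ∧ dy gives (-x - 6*z) dx ∧ dy ∧ dz
  d(w^2 - x*z - 3*z^2) includes (∂/∂w)(w^2 - x*z - 3*z^2) dw = (2*w) dw, which multiplied by dx ∧ dy gives (2*w) dx ∧ dy ∧ dw
Collecting like 3-forms: d(omega) = (-x - 6*z) dx ∧ dy ∧ dz + (2*w) dx ∧ dy ∧ dw.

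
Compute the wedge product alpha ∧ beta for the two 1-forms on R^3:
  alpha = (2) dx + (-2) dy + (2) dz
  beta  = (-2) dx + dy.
alpha ∧ beta = (-2) dx ∧ dy + (4) dx ∧ dz + (-2) dy ∧ dz

Distribute the wedge, using dx_i ∧ dx_j = -dx_j ∧ dx_i and dx_i ∧ dx_i = 0. For each pair (i, j) with i < j, the coefficient of dx_i ∧ dx_j in alpha ∧ beta is (alpha_i * beta_j - alpha_j * beta_i). Collecting: alpha ∧ beta = (-2) dx ∧ dy + (4) dx ∧ dz + (-2) dy ∧ dz.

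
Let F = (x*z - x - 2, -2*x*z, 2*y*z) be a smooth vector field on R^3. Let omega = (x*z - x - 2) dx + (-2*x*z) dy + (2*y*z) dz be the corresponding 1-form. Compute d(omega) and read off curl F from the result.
d(omega) = (2*x + 2*z) dy ∧ dz + (x) dz ∧ dx + (-2*z) dx ∧ dy; curl F = (2*x + 2*z, x, -2*z)

d omega = sum_{i<j} (∂f_j/∂x_i - ∂f_i/∂x_j) dx_i ∧ dx_j. Under the identification (dy ∧ dz, dz ∧ dx, dx ∧ dy) ↔ (e_x, e_y, e_z), the coefficients are exactly the components of curl F. Compute:
  ∂R/∂y - ∂Q/∂z = (2*z) - (-2*x) = 2*x + 2*z
  ∂P/∂z - ∂R/∂x = (x) - (0) = x
  ∂Q/∂x - ∂P/∂y = (-2*z) - (0) = -2*z.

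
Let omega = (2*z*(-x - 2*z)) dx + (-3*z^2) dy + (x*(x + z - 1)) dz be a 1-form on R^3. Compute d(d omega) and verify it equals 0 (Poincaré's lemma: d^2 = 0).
d(d omega) = 0

Step 1: d omega = sum_{i<j} (∂f_j/∂x_i - ∂f_i/∂x_j) dx_i ∧ dx_j:
  coeff of dx ∧ dy: 0
  coeff of dx ∧ dz: 4*x + 9*z - 1
  coeff of dy ∧ dz: 6*z
Step 2: Apply d again to each 2-form coefficient. The only possible 3-form in R^3 is dx ∧ dy ∧ dz, with coefficient
  ∂(coeff of dy∧dz)/∂x - ∂(coeff of dx∧dz)/∂y + ∂(coeff of dx∧dy)/∂z
  = ∂/∂x (6*z) - ∂/∂y (4*x + 9*z - 1) + ∂/∂z (0).
Each of these terms simplifies to sums of mixed partials that cancel in pairs. The result is 0 (by equality of mixed partials for smooth functions — Schwarz / Clairaut).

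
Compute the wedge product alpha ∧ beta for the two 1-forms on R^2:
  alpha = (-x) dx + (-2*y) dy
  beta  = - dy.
alpha ∧ beta = (x) dx ∧ dy

Distribute the wedge, using dx_i ∧ dx_j = -dx_j ∧ dx_i and dx_i ∧ dx_i = 0. For each pair (i, j) with i < j, the coefficient of dx_i ∧ dx_j in alpha ∧ beta is (alpha_i * beta_j - alpha_j * beta_i). Collecting: alpha ∧ beta = (x) dx ∧ dy.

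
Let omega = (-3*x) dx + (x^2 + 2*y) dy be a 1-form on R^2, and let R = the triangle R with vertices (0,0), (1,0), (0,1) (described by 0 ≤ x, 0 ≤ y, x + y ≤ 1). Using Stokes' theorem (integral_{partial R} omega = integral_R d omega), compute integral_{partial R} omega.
integral_(partial R) omega = 1/3

Stokes: integral_partial_R omega = integral_R d omega with d omega = (∂Q/∂x - ∂P/∂y) dx ∧ dy.
  ∂Q/∂x = 2*x
  ∂P/∂y = 0
  integrand = ∂Q/∂x - ∂P/∂y = 2*x.
Integrating over R: integral_0^1 integral_0^{1-x} (2*x) dy dx = 1/3.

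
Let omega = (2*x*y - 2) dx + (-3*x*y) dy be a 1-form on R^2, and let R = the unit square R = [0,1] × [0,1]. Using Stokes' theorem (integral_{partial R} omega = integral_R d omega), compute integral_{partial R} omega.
integral_(partial R) omega = -5/2

Stokes: integral_partial_R omega = integral_R d omega with d omega = (∂Q/∂x - ∂P/∂y) dx ∧ dy.
  ∂Q/∂x = -3*y
  ∂P/∂y = 2*x
  integrand = ∂Q/∂x - ∂P/∂y = -2*x - 3*y.
Integrating over R: integral_0^1 integral_0^1 (-2*x - 3*y) dx dy = -5/2.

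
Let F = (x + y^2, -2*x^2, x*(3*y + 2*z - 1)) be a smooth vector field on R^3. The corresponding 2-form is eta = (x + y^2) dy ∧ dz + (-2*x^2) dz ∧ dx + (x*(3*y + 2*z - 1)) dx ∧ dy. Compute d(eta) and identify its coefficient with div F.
d(eta) = (2*x + 1) dx ∧ dy ∧ dz; div F = 2*x + 1

For a 2-form in R^3 of the form above, applying d gives a 3-form with coefficient ∂P/∂x + ∂Q/∂y + ∂R/∂z:
  ∂P/∂x = 1
  ∂Q/∂y = 0
  ∂R/∂z = 2*x
Sum = 2*x + 1, which is exactly div F.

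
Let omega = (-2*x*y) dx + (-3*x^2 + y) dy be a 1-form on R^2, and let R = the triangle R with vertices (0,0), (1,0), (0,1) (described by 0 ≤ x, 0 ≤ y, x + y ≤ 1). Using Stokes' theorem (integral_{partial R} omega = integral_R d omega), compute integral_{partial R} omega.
integral_(partial R) omega = -2/3

Stokes: integral_partial_R omega = integral_R d omega with d omega = (∂Q/∂x - ∂P/∂y) dx ∧ dy.
  ∂Q/∂x = -6*x
  ∂P/∂y = -2*x
  integrand = ∂Q/∂x - ∂P/∂y = -4*x.
Integrating over R: integral_0^1 integral_0^{1-x} (-4*x) dy dx = -2/3.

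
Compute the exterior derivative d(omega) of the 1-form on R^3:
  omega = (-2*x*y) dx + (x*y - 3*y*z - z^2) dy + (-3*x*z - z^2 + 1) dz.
d(omega) = (2*x + y) dx ∧ dy + (-3*z) dx ∧ dz + (3*y + 2*z) dy ∧ dz

For a 1-form omega = sum_i f_i dx_i, the exterior derivative is
  d(omega) = sum_{i < j} (∂f_j/∂x_i - ∂f_i/∂x_j) dx_i ∧ dx_j.
  coefficient of dx ∧ dy: ∂f_2/∂x - ∂f_1/∂y = ∂(x*y - 3*y*z - z^2)/∂x - ∂(-2*x*y)/∂y = 2*x + y
  coefficient of dx ∧ dz: ∂f_3/∂x - ∂f_1/∂z = ∂(-3*x*z - z^2 + 1)/∂x - ∂(-2*x*y)/∂z = -3*z
  coefficient of dy ∧ dz: ∂f_3/∂y - ∂f_2/∂z = ∂(-3*x*z - z^2 + 1)/∂y - ∂(x*y - 3*y*z - z^2)/∂z = 3*y + 2*z
Assembling: d(omega) = (2*x + y) dx ∧ dy + (-3*z) dx ∧ dz + (3*y + 2*z) dy ∧ dz.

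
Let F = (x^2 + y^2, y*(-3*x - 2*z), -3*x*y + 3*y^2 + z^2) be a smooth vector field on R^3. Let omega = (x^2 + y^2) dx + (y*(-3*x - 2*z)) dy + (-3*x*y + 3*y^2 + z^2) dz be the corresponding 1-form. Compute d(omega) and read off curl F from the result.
d(omega) = (-3*x + 8*y) dy ∧ dz + (3*y) dz ∧ dx + (-5*y) dx ∧ dy; curl F = (-3*x + 8*y, 3*y, -5*y)

d omega = sum_{i<j} (∂f_j/∂x_i - ∂f_i/∂x_j) dx_i ∧ dx_j. Under the identification (dy ∧ dz, dz ∧ dx, dx ∧ dy) ↔ (e_x, e_y, e_z), the coefficients are exactly the components of curl F. Compute:
  ∂R/∂y - ∂Q/∂z = (-3*x + 6*y) - (-2*y) = -3*x + 8*y
  ∂P/∂z - ∂R/∂x = (0) - (-3*y) = 3*y
  ∂Q/∂x - ∂P/∂y = (-3*y) - (2*y) = -5*y.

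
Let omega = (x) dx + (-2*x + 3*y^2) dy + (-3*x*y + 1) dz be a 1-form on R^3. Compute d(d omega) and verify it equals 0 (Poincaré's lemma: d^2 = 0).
d(d omega) = 0

Step 1: d omega = sum_{i<j} (∂f_j/∂x_i - ∂f_i/∂x_j) dx_i ∧ dx_j:
  coeff of dx ∧ dy: -2
  coeff of dx ∧ dz: -3*y
  coeff of dy ∧ dz: -3*x
Step 2: Apply d again to each 2-form coefficient. The only possible 3-form in R^3 is dx ∧ dy ∧ dz, with coefficient
  ∂(coeff of dy∧dz)/∂x - ∂(coeff of dx∧dz)/∂y + ∂(coeff of dx∧dy)/∂z
  = ∂/∂x (-3*x) - ∂/∂y (-3*y) + ∂/∂z (-2).
Each of these terms simplifies to sums of mixed partials that cancel in pairs. The result is 0 (by equality of mixed partials for smooth functions — Schwarz / Clairaut).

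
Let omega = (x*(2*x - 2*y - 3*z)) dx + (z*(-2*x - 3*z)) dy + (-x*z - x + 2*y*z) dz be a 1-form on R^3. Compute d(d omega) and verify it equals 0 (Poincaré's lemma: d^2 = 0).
d(d omega) = 0

Step 1: d omega = sum_{i<j} (∂f_j/∂x_i - ∂f_i/∂x_j) dx_i ∧ dx_j:
  coeff of dx ∧ dy: 2*x - 2*z
  coeff of dx ∧ dz: 3*x - z - 1
  coeff of dy ∧ dz: 2*x + 8*z
Step 2: Apply d again to each 2-form coefficient. The only possible 3-form in R^3 is dx ∧ dy ∧ dz, with coefficient
  ∂(coeff of dy∧dz)/∂x - ∂(coeff of dx∧dz)/∂y + ∂(coeff of dx∧dy)/∂z
  = ∂/∂x (2*x + 8*z) - ∂/∂y (3*x - z - 1) + ∂/∂z (2*x - 2*z).
Each of these terms simplifies to sums of mixed partials that cancel in pairs. The result is 0 (by equality of mixed partials for smooth functions — Schwarz / Clairaut).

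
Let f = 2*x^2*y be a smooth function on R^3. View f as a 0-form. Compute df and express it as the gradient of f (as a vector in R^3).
df = (4*x*y) dx + (2*x^2) dy + (0) dz; grad f = (4*x*y, 2*x^2, 0)

For a 0-form f, d f = (∂f/∂x) dx + (∂f/∂y) dy + (∂f/∂z) dz. The components of the vector representation are exactly the entries of grad f in Cartesian coordinates:
  ∂f/∂x = 4*x*y
  ∂f/∂y = 2*x^2
  ∂f/∂z = 0.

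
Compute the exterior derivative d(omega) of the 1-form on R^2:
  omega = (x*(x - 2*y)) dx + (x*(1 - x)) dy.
d(omega) = (1) dx ∧ dy

For a 1-form omega = sum_i f_i dx_i, the exterior derivative is
  d(omega) = sum_{i < j} (∂f_j/∂x_i - ∂f_i/∂x_j) dx_i ∧ dx_j.
  coefficient of dx ∧ dy: ∂f_2/∂x - ∂f_1/∂y = ∂(x*(1 - x))/∂x - ∂(x*(x - 2*y))/∂y = 1
Assembling: d(omega) = (1) dx ∧ dy.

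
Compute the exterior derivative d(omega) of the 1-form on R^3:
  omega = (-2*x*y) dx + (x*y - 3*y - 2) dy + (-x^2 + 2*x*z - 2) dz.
d(omega) = (2*x + y) dx ∧ dy + (-2*x + 2*z) dx ∧ dz

For a 1-form omega = sum_i f_i dx_i, the exterior derivative is
  d(omega) = sum_{i < j} (∂f_j/∂x_i - ∂f_i/∂x_j) dx_i ∧ dx_j.
  coefficient of dx ∧ dy: ∂f_2/∂x - ∂f_1/∂y = ∂(x*y - 3*y - 2)/∂x - ∂(-2*x*y)/∂y = 2*x + y
  coefficient of dx ∧ dz: ∂f_3/∂x - ∂f_1/∂z = ∂(-x^2 + 2*x*z - 2)/∂x - ∂(-2*x*y)/∂z = -2*x + 2*z
Assembling: d(omega) = (2*x + y) dx ∧ dy + (-2*x + 2*z) dx ∧ dz.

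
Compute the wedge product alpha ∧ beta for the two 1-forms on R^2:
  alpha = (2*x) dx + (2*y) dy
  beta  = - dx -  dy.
alpha ∧ beta = (-2*x + 2*y) dx ∧ dy

Distribute the wedge, using dx_i ∧ dx_j = -dx_j ∧ dx_i and dx_i ∧ dx_i = 0. For each pair (i, j) with i < j, the coefficient of dx_i ∧ dx_j in alpha ∧ beta is (alpha_i * beta_j - alpha_j * beta_i). Collecting: alpha ∧ beta = (-2*x + 2*y) dx ∧ dy.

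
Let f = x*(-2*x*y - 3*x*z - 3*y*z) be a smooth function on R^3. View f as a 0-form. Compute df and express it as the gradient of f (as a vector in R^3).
df = (-4*x*y - 6*x*z - 3*y*z) dx + (x*(-2*x - 3*z)) dy + (3*x*(-x - y)) dz; grad f = (-4*x*y - 6*x*z - 3*y*z, x*(-2*x - 3*z), 3*x*(-x - y))

For a 0-form f, d f = (∂f/∂x) dx + (∂f/∂y) dy + (∂f/∂z) dz. The components of the vector representation are exactly the entries of grad f in Cartesian coordinates:
  ∂f/∂x = -4*x*y - 6*x*z - 3*y*z
  ∂f/∂y = x*(-2*x - 3*z)
  ∂f/∂z = 3*x*(-x - y).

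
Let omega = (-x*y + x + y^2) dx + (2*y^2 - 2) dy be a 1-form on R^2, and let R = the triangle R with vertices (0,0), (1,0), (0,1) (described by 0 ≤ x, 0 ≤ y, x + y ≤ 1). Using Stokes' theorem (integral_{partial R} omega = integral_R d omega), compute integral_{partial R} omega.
integral_(partial R) omega = -1/6

Stokes: integral_partial_R omega = integral_R d omega with d omega = (∂Q/∂x - ∂P/∂y) dx ∧ dy.
  ∂Q/∂x = 0
  ∂P/∂y = -x + 2*y
  integrand = ∂Q/∂x - ∂P/∂y = x - 2*y.
Integrating over R: integral_0^1 integral_0^{1-x} (x - 2*y) dy dx = -1/6.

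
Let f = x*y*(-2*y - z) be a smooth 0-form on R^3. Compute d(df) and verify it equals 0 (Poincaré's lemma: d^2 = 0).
d(df) = 0

Step 1: df = sum_i (∂f/∂x_i) dx_i = (y*(-2*y - z)) dx + (x*(-4*y - z)) dy + (-x*y) dz.
Step 2: Apply d again. Using the 1-form formula, the coefficient of dx ∧ dy in d(df) is ∂^2 f/∂x ∂y - ∂^2 f/∂y ∂x = (-4*y - z) - (-4*y - z) = 0 (equality of mixed partials for smooth f).
Similarly for dx ∧ dz and dy ∧ dz — all coefficients vanish. So d(df) = 0.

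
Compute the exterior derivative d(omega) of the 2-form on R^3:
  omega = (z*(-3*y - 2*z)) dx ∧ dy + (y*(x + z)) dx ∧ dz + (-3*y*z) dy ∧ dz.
d(omega) = (-x - 3*y - 5*z) dx ∧ dy ∧ dz

For a 2-form omega = sum_{i<j} g_{ij} dx_i ∧ dx_j, the exterior derivative is
  d(omega) = sum_{i<j} d(g_{ij}) ∧ dx_i ∧ dx_j = sum_{i<j, k} (∂g_{ij}/∂x_k) dx_k ∧ dx_i ∧ dx_j.
Expand each term, using dx_k ∧ dx_i ∧ dx_j = sgn(permutation) dx_{(a)} ∧ dx_{(b)} ∧ dx_{(c)} with (a < b < c) sorted:
  d(z*(-3*y - 2*z)) includes (∂/∂z)(z*(-3*y - 2*z)) dz = (-3*y - 4*z) dz, which multiplied by dx ∧ dy gives (-3*y - 4*z) dx ∧ dy ∧ dz
  d(y*(x + z)) includes (∂/∂y)(y*(x + z)) dy = (x + z) dy, which multiplied by dx ∧ dz gives (-x - z) dx ∧ dy ∧ dz
Collecting like 3-forms: d(omega) = (-x - 3*y - 5*z) dx ∧ dy ∧ dz.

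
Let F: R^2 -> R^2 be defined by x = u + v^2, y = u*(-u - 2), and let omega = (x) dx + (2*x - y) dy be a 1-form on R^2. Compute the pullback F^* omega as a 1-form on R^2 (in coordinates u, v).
F^* omega = (-2*u^3 - 10*u^2 - 4*u*v^2 - 7*u - 3*v^2) du + (2*v*(u + v^2)) dv

Using F^*(f dg) = (f ∘ F) d(g ∘ F), substitute each coordinate x_i by F_i(u, v) in f_i, and replace dx_i by d F_i = (∂F_i/∂u) du + (∂F_i/∂v) dv.
  For the x component: f_1(F) = u + v^2; d F_1 = (1) du + (2*v) dv
  For the y component: f_2(F) = u^2 + 4*u + 2*v^2; d F_2 = (-2*u - 2) du + (0) dv
Combining and collecting du, dv coefficients:
  coeff of du: -2*u^3 - 10*u^2 - 4*u*v^2 - 7*u - 3*v^2
  coeff of dv: 2*v*(u + v^2)
F^* omega = (-2*u^3 - 10*u^2 - 4*u*v^2 - 7*u - 3*v^2) du + (2*v*(u + v^2)) dv.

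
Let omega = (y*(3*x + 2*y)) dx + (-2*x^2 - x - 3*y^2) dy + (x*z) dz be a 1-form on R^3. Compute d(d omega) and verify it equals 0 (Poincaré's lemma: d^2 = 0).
d(d omega) = 0

Step 1: d omega = sum_{i<j} (∂f_j/∂x_i - ∂f_i/∂x_j) dx_i ∧ dx_j:
  coeff of dx ∧ dy: -7*x - 4*y - 1
  coeff of dx ∧ dz: z
  coeff of dy ∧ dz: 0
Step 2: Apply d again to each 2-form coefficient. The only possible 3-form in R^3 is dx ∧ dy ∧ dz, with coefficient
  ∂(coeff of dy∧dz)/∂x - ∂(coeff of dx∧dz)/∂y + ∂(coeff of dx∧dy)/∂z
  = ∂/∂x (0) - ∂/∂y (z) + ∂/∂z (-7*x - 4*y - 1).
Each of these terms simplifies to sums of mixed partials that cancel in pairs. The result is 0 (by equality of mixed partials for smooth functions — Schwarz / Clairaut).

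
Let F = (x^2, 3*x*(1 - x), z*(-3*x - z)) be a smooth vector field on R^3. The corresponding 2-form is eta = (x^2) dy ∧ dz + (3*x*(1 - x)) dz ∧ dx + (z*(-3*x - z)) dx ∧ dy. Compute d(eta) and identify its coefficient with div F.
d(eta) = (-x - 2*z) dx ∧ dy ∧ dz; div F = -x - 2*z

For a 2-form in R^3 of the form above, applying d gives a 3-form with coefficient ∂P/∂x + ∂Q/∂y + ∂R/∂z:
  ∂P/∂x = 2*x
  ∂Q/∂y = 0
  ∂R/∂z = -3*x - 2*z
Sum = -x - 2*z, which is exactly div F.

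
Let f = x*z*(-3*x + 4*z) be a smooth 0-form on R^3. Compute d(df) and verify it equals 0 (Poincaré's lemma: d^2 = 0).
d(df) = 0

Step 1: df = sum_i (∂f/∂x_i) dx_i = (2*z*(-3*x + 2*z)) dx + (0) dy + (x*(-3*x + 8*z)) dz.
Step 2: Apply d again. Using the 1-form formula, the coefficient of dx ∧ dy in d(df) is ∂^2 f/∂x ∂y - ∂^2 f/∂y ∂x = (0) - (0) = 0 (equality of mixed partials for smooth f).
Similarly for dx ∧ dz and dy ∧ dz — all coefficients vanish. So d(df) = 0.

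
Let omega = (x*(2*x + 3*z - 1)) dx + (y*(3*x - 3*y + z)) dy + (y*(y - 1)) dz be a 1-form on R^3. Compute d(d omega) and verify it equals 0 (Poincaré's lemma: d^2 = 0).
d(d omega) = 0

Step 1: d omega = sum_{i<j} (∂f_j/∂x_i - ∂f_i/∂x_j) dx_i ∧ dx_j:
  coeff of dx ∧ dy: 3*y
  coeff of dx ∧ dz: -3*x
  coeff of dy ∧ dz: y - 1
Step 2: Apply d again to each 2-form coefficient. The only possible 3-form in R^3 is dx ∧ dy ∧ dz, with coefficient
  ∂(coeff of dy∧dz)/∂x - ∂(coeff of dx∧dz)/∂y + ∂(coeff of dx∧dy)/∂z
  = ∂/∂x (y - 1) - ∂/∂y (-3*x) + ∂/∂z (3*y).
Each of these terms simplifies to sums of mixed partials that cancel in pairs. The result is 0 (by equality of mixed partials for smooth functions — Schwarz / Clairaut).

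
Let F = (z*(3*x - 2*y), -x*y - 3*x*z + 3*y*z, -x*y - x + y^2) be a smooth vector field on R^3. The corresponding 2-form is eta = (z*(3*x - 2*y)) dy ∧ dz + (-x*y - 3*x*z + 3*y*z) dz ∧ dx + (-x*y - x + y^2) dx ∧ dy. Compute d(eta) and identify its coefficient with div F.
d(eta) = (-x + 6*z) dx ∧ dy ∧ dz; div F = -x + 6*z

For a 2-form in R^3 of the form above, applying d gives a 3-form with coefficient ∂P/∂x + ∂Q/∂y + ∂R/∂z:
  ∂P/∂x = 3*z
  ∂Q/∂y = -x + 3*z
  ∂R/∂z = 0
Sum = -x + 6*z, which is exactly div F.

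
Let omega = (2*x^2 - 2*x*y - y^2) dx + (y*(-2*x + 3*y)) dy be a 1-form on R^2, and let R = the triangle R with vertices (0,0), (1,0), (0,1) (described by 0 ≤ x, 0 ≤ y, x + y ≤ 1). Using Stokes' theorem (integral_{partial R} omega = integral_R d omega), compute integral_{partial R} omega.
integral_(partial R) omega = 1/3

Stokes: integral_partial_R omega = integral_R d omega with d omega = (∂Q/∂x - ∂P/∂y) dx ∧ dy.
  ∂Q/∂x = -2*y
  ∂P/∂y = -2*x - 2*y
  integrand = ∂Q/∂x - ∂P/∂y = 2*x.
Integrating over R: integral_0^1 integral_0^{1-x} (2*x) dy dx = 1/3.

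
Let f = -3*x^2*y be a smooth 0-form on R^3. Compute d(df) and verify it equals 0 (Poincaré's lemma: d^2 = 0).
d(df) = 0

Step 1: df = sum_i (∂f/∂x_i) dx_i = (-6*x*y) dx + (-3*x^2) dy + (0) dz.
Step 2: Apply d again. Using the 1-form formula, the coefficient of dx ∧ dy in d(df) is ∂^2 f/∂x ∂y - ∂^2 f/∂y ∂x = (-6*x) - (-6*x) = 0 (equality of mixed partials for smooth f).
Similarly for dx ∧ dz and dy ∧ dz — all coefficients vanish. So d(df) = 0.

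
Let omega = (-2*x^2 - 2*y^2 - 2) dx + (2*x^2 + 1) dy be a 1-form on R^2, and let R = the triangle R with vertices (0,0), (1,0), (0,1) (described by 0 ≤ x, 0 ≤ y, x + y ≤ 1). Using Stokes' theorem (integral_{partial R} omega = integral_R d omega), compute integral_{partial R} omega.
integral_(partial R) omega = 4/3

Stokes: integral_partial_R omega = integral_R d omega with d omega = (∂Q/∂x - ∂P/∂y) dx ∧ dy.
  ∂Q/∂x = 4*x
  ∂P/∂y = -4*y
  integrand = ∂Q/∂x - ∂P/∂y = 4*x + 4*y.
Integrating over R: integral_0^1 integral_0^{1-x} (4*x + 4*y) dy dx = 4/3.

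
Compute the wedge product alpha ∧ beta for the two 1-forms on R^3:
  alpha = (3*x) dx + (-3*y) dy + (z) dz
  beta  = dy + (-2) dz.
alpha ∧ beta = (3*x) dx ∧ dy + (-6*x) dx ∧ dz + (6*y - z) dy ∧ dz

Distribute the wedge, using dx_i ∧ dx_j = -dx_j ∧ dx_i and dx_i ∧ dx_i = 0. For each pair (i, j) with i < j, the coefficient of dx_i ∧ dx_j in alpha ∧ beta is (alpha_i * beta_j - alpha_j * beta_i). Collecting: alpha ∧ beta = (3*x) dx ∧ dy + (-6*x) dx ∧ dz + (6*y - z) dy ∧ dz.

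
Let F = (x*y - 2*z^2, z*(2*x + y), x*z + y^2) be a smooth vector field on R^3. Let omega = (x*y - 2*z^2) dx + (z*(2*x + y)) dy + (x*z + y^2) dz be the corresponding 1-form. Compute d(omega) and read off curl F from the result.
d(omega) = (-2*x + y) dy ∧ dz + (-5*z) dz ∧ dx + (-x + 2*z) dx ∧ dy; curl F = (-2*x + y, -5*z, -x + 2*z)

d omega = sum_{i<j} (∂f_j/∂x_i - ∂f_i/∂x_j) dx_i ∧ dx_j. Under the identification (dy ∧ dz, dz ∧ dx, dx ∧ dy) ↔ (e_x, e_y, e_z), the coefficients are exactly the components of curl F. Compute:
  ∂R/∂y - ∂Q/∂z = (2*y) - (2*x + y) = -2*x + y
  ∂P/∂z - ∂R/∂x = (-4*z) - (z) = -5*z
  ∂Q/∂x - ∂P/∂y = (2*z) - (x) = -x + 2*z.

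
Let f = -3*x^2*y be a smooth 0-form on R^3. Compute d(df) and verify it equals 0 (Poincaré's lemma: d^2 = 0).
d(df) = 0

Step 1: df = sum_i (∂f/∂x_i) dx_i = (-6*x*y) dx + (-3*x^2) dy + (0) dz.
Step 2: Apply d again. Using the 1-form formula, the coefficient of dx ∧ dy in d(df) is ∂^2 f/∂x ∂y - ∂^2 f/∂y ∂x = (-6*x) - (-6*x) = 0 (equality of mixed partials for smooth f).
Similarly for dx ∧ dz and dy ∧ dz — all coefficients vanish. So d(df) = 0.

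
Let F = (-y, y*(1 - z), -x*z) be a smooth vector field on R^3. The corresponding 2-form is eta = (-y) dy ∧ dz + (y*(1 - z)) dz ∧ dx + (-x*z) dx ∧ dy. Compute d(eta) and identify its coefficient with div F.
d(eta) = (-x - z + 1) dx ∧ dy ∧ dz; div F = -x - z + 1

For a 2-form in R^3 of the form above, applying d gives a 3-form with coefficient ∂P/∂x + ∂Q/∂y + ∂R/∂z:
  ∂P/∂x = 0
  ∂Q/∂y = 1 - z
  ∂R/∂z = -x
Sum = -x - z + 1, which is exactly div F.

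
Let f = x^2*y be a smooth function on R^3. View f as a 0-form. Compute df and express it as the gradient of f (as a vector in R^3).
df = (2*x*y) dx + (x^2) dy + (0) dz; grad f = (2*x*y, x^2, 0)

For a 0-form f, d f = (∂f/∂x) dx + (∂f/∂y) dy + (∂f/∂z) dz. The components of the vector representation are exactly the entries of grad f in Cartesian coordinates:
  ∂f/∂x = 2*x*y
  ∂f/∂y = x^2
  ∂f/∂z = 0.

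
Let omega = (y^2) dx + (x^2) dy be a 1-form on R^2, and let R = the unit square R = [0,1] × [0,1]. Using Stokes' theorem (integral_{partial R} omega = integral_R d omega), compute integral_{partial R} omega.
integral_(partial R) omega = 0

Stokes: integral_partial_R omega = integral_R d omega with d omega = (∂Q/∂x - ∂P/∂y) dx ∧ dy.
  ∂Q/∂x = 2*x
  ∂P/∂y = 2*y
  integrand = ∂Q/∂x - ∂P/∂y = 2*x - 2*y.
Integrating over R: integral_0^1 integral_0^1 (2*x - 2*y) dx dy = 0.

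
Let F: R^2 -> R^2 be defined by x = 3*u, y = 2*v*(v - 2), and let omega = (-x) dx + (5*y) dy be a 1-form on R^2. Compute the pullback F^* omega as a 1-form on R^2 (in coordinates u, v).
F^* omega = (-9*u) du + (40*v*(v^2 - 3*v + 2)) dv

Using F^*(f dg) = (f ∘ F) d(g ∘ F), substitute each coordinate x_i by F_i(u, v) in f_i, and replace dx_i by d F_i = (∂F_i/∂u) du + (∂F_i/∂v) dv.
  For the x component: f_1(F) = -3*u; d F_1 = (3) du + (0) dv
  For the y component: f_2(F) = 10*v*(v - 2); d F_2 = (0) du + (4*v - 4) dv
Combining and collecting du, dv coefficients:
  coeff of du: -9*u
  coeff of dv: 40*v*(v^2 - 3*v + 2)
F^* omega = (-9*u) du + (40*v*(v^2 - 3*v + 2)) dv.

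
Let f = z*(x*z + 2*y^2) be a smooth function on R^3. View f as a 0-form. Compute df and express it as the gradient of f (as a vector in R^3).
df = (z^2) dx + (4*y*z) dy + (2*x*z + 2*y^2) dz; grad f = (z^2, 4*y*z, 2*x*z + 2*y^2)

For a 0-form f, d f = (∂f/∂x) dx + (∂f/∂y) dy + (∂f/∂z) dz. The components of the vector representation are exactly the entries of grad f in Cartesian coordinates:
  ∂f/∂x = z^2
  ∂f/∂y = 4*y*z
  ∂f/∂z = 2*x*z + 2*y^2.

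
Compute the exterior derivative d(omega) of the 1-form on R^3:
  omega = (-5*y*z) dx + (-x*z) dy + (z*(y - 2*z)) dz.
d(omega) = (4*z) dx ∧ dy + (5*y) dx ∧ dz + (x + z) dy ∧ dz

For a 1-form omega = sum_i f_i dx_i, the exterior derivative is
  d(omega) = sum_{i < j} (∂f_j/∂x_i - ∂f_i/∂x_j) dx_i ∧ dx_j.
  coefficient of dx ∧ dy: ∂f_2/∂x - ∂f_1/∂y = ∂(-x*z)/∂x - ∂(-5*y*z)/∂y = 4*z
  coefficient of dx ∧ dz: ∂f_3/∂x - ∂f_1/∂z = ∂(z*(y - 2*z))/∂x - ∂(-5*y*z)/∂z = 5*y
  coefficient of dy ∧ dz: ∂f_3/∂y - ∂f_2/∂z = ∂(z*(y - 2*z))/∂y - ∂(-x*z)/∂z = x + z
Assembling: d(omega) = (4*z) dx ∧ dy + (5*y) dx ∧ dz + (x + z) dy ∧ dz.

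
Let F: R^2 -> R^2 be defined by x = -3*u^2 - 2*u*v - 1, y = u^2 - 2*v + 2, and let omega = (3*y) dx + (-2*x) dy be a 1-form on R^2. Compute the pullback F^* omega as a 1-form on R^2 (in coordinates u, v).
F^* omega = (-6*u^3 + 2*u^2*v + 36*u*v - 32*u + 12*v^2 - 12*v) du + (-6*u^3 - 12*u^2 + 4*u*v - 12*u - 4) dv

Using F^*(f dg) = (f ∘ F) d(g ∘ F), substitute each coordinate x_i by F_i(u, v) in f_i, and replace dx_i by d F_i = (∂F_i/∂u) du + (∂F_i/∂v) dv.
  For the x component: f_1(F) = 3*u^2 - 6*v + 6; d F_1 = (-6*u - 2*v) du + (-2*u) dv
  For the y component: f_2(F) = 6*u^2 + 4*u*v + 2; d F_2 = (2*u) du + (-2) dv
Combining and collecting du, dv coefficients:
  coeff of du: -6*u^3 + 2*u^2*v + 36*u*v - 32*u + 12*v^2 - 12*v
  coeff of dv: -6*u^3 - 12*u^2 + 4*u*v - 12*u - 4
F^* omega = (-6*u^3 + 2*u^2*v + 36*u*v - 32*u + 12*v^2 - 12*v) du + (-6*u^3 - 12*u^2 + 4*u*v - 12*u - 4) dv.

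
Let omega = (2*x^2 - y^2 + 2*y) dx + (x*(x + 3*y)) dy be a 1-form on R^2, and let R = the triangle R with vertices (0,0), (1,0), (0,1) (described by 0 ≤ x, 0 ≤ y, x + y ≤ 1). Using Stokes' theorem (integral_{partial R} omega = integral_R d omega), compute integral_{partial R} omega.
integral_(partial R) omega = 1/6

Stokes: integral_partial_R omega = integral_R d omega with d omega = (∂Q/∂x - ∂P/∂y) dx ∧ dy.
  ∂Q/∂x = 2*x + 3*y
  ∂P/∂y = 2 - 2*y
  integrand = ∂Q/∂x - ∂P/∂y = 2*x + 5*y - 2.
Integrating over R: integral_0^1 integral_0^{1-x} (2*x + 5*y - 2) dy dx = 1/6.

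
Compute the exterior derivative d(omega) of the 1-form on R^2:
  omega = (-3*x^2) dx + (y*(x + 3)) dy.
d(omega) = (y) dx ∧ dy

For a 1-form omega = sum_i f_i dx_i, the exterior derivative is
  d(omega) = sum_{i < j} (∂f_j/∂x_i - ∂f_i/∂x_j) dx_i ∧ dx_j.
  coefficient of dx ∧ dy: ∂f_2/∂x - ∂f_1/∂y = ∂(y*(x + 3))/∂x - ∂(-3*x^2)/∂y = y
Assembling: d(omega) = (y) dx ∧ dy.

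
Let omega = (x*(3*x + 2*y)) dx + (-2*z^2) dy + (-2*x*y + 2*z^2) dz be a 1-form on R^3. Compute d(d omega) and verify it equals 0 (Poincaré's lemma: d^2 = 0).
d(d omega) = 0

Step 1: d omega = sum_{i<j} (∂f_j/∂x_i - ∂f_i/∂x_j) dx_i ∧ dx_j:
  coeff of dx ∧ dy: -2*x
  coeff of dx ∧ dz: -2*y
  coeff of dy ∧ dz: -2*x + 4*z
Step 2: Apply d again to each 2-form coefficient. The only possible 3-form in R^3 is dx ∧ dy ∧ dz, with coefficient
  ∂(coeff of dy∧dz)/∂x - ∂(coeff of dx∧dz)/∂y + ∂(coeff of dx∧dy)/∂z
  = ∂/∂x (-2*x + 4*z) - ∂/∂y (-2*y) + ∂/∂z (-2*x).
Each of these terms simplifies to sums of mixed partials that cancel in pairs. The result is 0 (by equality of mixed partials for smooth functions — Schwarz / Clairaut).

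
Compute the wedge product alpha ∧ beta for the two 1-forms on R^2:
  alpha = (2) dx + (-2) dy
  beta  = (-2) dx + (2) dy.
alpha ∧ beta = 0

Distribute the wedge, using dx_i ∧ dx_j = -dx_j ∧ dx_i and dx_i ∧ dx_i = 0. For each pair (i, j) with i < j, the coefficient of dx_i ∧ dx_j in alpha ∧ beta is (alpha_i * beta_j - alpha_j * beta_i). Collecting: alpha ∧ beta = 0.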